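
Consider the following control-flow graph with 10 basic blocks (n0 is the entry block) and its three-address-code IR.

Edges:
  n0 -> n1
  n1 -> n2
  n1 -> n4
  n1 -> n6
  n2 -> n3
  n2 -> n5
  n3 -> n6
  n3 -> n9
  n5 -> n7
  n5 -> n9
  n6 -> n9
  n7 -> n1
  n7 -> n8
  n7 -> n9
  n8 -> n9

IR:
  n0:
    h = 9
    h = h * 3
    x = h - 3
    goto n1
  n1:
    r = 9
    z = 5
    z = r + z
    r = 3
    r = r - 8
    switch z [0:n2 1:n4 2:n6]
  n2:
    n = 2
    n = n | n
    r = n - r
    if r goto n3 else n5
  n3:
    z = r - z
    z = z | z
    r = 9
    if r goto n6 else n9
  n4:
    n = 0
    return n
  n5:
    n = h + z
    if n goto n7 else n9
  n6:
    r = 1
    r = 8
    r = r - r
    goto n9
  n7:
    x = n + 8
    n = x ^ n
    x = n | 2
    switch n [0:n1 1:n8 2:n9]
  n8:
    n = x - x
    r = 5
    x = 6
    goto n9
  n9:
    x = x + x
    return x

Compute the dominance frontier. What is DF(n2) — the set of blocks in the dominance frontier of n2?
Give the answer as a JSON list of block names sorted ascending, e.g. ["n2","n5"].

Answer: ["n1", "n6", "n9"]

Working:
idom tree: n1←n0 n2←n1 n3←n2 n4←n1 n5←n2 n6←n1 n7←n5 n8←n7 n9←n1
Dom∩ at merges:
  n1: preds {n0,n7}: {n0} ∩ {n0,n1,n2,n5,n7} = {n0}; idom=n0
  n6: preds {n1,n3}: {n0,n1} ∩ {n0,n1,n2,n3} = {n0,n1}; idom=n1
  n9: preds {n3,n5,n6,n7,n8}: {n0,n1,n2,n3} ∩ {n0,n1,n2,n5} ∩ {n0,n1,n6} ∩ {n0,n1,n2,n5,n7} ∩ {n0,n1,n2,n5,n7,n8} = {n0,n1}; idom=n1

DF derivation:
  join n1 pred n0: · stop@n0
  join n1 pred n7: n7→n5→n2→n1 stop@n0
  join n6 pred n1: · stop@n1
  join n6 pred n3: n3→n2 stop@n1
  join n9 pred n3: n3→n2 stop@n1
  join n9 pred n5: n5→n2 stop@n1
  join n9 pred n6: n6 stop@n1
  join n9 pred n7: n7→n5→n2 stop@n1
  join n9 pred n8: n8→n7→n5→n2 stop@n1
  n0 → ∅
  n1 → {n1}
  n2 → {n1,n6,n9}
  n3 → {n6,n9}
  n4 → ∅
  n5 → {n1,n9}
  n6 → {n9}
  n7 → {n1,n9}
  n8 → {n9}
  n9 → ∅

DF(n2) = ["n1", "n6", "n9"]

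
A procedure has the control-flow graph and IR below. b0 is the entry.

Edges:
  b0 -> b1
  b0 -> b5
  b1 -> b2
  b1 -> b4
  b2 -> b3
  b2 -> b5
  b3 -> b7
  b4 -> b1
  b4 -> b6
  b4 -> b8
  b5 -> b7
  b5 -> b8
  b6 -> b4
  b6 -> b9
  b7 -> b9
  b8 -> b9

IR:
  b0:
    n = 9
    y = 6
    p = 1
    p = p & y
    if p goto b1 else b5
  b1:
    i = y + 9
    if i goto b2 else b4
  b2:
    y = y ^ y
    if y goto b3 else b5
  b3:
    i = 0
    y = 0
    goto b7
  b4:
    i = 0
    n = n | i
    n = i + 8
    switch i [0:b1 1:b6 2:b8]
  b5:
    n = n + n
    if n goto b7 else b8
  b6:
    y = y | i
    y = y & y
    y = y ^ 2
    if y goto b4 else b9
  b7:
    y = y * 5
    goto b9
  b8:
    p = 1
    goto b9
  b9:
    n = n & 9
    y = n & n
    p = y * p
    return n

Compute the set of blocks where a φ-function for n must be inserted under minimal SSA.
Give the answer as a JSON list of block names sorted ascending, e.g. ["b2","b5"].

Answer: ["b1", "b4", "b5", "b7", "b8", "b9"]

Analysis:
idom tree: b1←b0 b2←b1 b3←b2 b4←b1 b5←b0 b6←b4 b7←b0 b8←b0 b9←b0
Dom∩ at merges:
  b1: preds {b0,b4}: {b0} ∩ {b0,b1,b4} = {b0}; idom=b0
  b4: preds {b1,b6}: {b0,b1} ∩ {b0,b1,b4,b6} = {b0,b1}; idom=b1
  b5: preds {b0,b2}: {b0} ∩ {b0,b1,b2} = {b0}; idom=b0
  b7: preds {b3,b5}: {b0,b1,b2,b3} ∩ {b0,b5} = {b0}; idom=b0
  b8: preds {b4,b5}: {b0,b1,b4} ∩ {b0,b5} = {b0}; idom=b0
  b9: preds {b6,b7,b8}: {b0,b1,b4,b6} ∩ {b0,b7} ∩ {b0,b8} = {b0}; idom=b0

Frontier:
  join b1 pred b0: · stop@b0
  join b1 pred b4: b4→b1 stop@b0
  join b4 pred b1: · stop@b1
  join b4 pred b6: b6→b4 stop@b1
  join b5 pred b0: · stop@b0
  join b5 pred b2: b2→b1 stop@b0
  join b7 pred b3: b3→b2→b1 stop@b0
  join b7 pred b5: b5 stop@b0
  join b8 pred b4: b4→b1 stop@b0
  join b8 pred b5: b5 stop@b0
  join b9 pred b6: b6→b4→b1 stop@b0
  join b9 pred b7: b7 stop@b0
  join b9 pred b8: b8 stop@b0
  b0: DF=∅
  b1: DF={b1,b5,b7,b8,b9}
  b2: DF={b5,b7}
  b3: DF={b7}
  b4: DF={b1,b4,b8,b9}
  b5: DF={b7,b8}
  b6: DF={b4,b9}
  b7: DF={b9}
  b8: DF={b9}
  b9: DF=∅

φ for n: defs {b0,b4,b5,b9}
  DF⁺ = {b1,b4,b5,b7,b8,b9}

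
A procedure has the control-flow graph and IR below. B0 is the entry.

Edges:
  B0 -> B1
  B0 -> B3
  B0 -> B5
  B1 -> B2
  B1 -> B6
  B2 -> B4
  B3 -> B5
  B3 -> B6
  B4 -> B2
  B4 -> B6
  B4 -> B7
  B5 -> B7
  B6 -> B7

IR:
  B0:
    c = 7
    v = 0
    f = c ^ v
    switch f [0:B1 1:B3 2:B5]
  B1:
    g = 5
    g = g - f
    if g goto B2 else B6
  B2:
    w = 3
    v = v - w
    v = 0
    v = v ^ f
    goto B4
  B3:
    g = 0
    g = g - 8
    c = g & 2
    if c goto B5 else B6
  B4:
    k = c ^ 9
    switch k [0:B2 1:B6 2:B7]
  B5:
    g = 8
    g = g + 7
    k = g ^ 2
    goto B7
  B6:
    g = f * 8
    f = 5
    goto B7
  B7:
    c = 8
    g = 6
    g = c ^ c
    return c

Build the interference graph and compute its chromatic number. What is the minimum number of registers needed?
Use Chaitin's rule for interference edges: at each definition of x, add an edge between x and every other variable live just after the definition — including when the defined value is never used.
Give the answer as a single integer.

Answer: 4

Working:
def/use:
  B0: def={c,f,v} ue=∅
  B1: def={g} ue={f}
  B2: def={v,w} ue={f,v}
  B3: def={c,g} ue=∅
  B4: def={k} ue={c}
  B5: def={g,k} ue=∅
  B6: def={f,g} ue={f}
  B7: def={c,g} ue=∅

Liveness:
  B0: in=∅ out={c,f,v}
  B1: in={c,f,v} out={c,f,v}
  B2: in={c,f,v} out={c,f,v}
  B3: in={f} out={f}
  B4: in={c,f,v} out={c,f,v}
  B5: in=∅ out=∅
  B6: in={f} out=∅
  B7: in=∅ out=∅

Interfere edges:
  c — {f,g,k,v,w}
  f — {c,g,k,v,w}
  g — {c,f,v}
  k — {c,f,v}
  v — {c,f,g,k,w}
  w — {c,f,v}

Chromatic number:
  {c,f,g,v} pairwise interfere (4-clique) ⇒ χ ≥ 4
  assign c→c0 f→c1 g→c3 k→c3 v→c2 w→c3 — no edge inside a register ⇒ χ ≤ 4
  χ = 4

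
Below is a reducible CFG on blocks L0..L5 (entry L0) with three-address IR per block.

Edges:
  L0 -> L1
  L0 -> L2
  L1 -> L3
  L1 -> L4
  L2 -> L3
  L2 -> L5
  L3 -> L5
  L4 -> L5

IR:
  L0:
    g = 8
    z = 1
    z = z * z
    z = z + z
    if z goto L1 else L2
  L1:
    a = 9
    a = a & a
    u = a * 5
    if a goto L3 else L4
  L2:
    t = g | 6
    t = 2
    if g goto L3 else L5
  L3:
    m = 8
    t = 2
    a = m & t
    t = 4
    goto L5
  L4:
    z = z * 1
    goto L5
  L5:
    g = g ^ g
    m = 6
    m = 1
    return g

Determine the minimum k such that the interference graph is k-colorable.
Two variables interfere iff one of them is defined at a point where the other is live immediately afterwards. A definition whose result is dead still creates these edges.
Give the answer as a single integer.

Answer: 4

Working:
def/use:
  L0: def={g,z} ue=∅
  L1: def={a,u} ue=∅
  L2: def={t} ue={g}
  L3: def={a,m,t} ue=∅
  L4: def={z} ue={z}
  L5: def={g,m} ue={g}

Liveness:
  L0: in=∅ out={g,z}
  L1: in={g,z} out={g,z}
  L2: in={g} out={g}
  L3: in={g} out={g}
  L4: in={g,z} out={g}
  L5: in={g} out=∅

Interference:
  a: {g,u,z}
  g: {a,m,t,u,z}
  m: {g,t}
  t: {g,m}
  u: {a,g,z}
  z: {a,g,u}

Registers:
  lower bound: {a,g,u,z} mutually conflict ⇒ χ ≥ 4
  assign a→c1 g→c0 m→c1 t→c2 u→c2 z→c3 — no edge inside a register ⇒ χ ≤ 4
  χ = 4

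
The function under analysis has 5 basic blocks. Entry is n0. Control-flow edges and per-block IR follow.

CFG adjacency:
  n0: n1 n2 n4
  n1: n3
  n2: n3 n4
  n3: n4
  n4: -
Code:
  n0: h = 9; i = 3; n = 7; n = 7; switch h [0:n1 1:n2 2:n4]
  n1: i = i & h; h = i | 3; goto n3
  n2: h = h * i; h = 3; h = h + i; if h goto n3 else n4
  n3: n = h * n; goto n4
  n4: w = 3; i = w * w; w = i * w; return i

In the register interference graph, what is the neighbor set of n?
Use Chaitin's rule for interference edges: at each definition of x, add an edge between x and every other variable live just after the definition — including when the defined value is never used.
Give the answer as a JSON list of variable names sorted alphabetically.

Answer: ["h", "i"]

Analysis:
Per-block:
  n0: def={h,i,n} ue=∅
  n1: def={h,i} ue={h,i}
  n2: def={h} ue={h,i}
  n3: def={n} ue={h,n}
  n4: def={i,w} ue=∅

Live sets:
  n0: in=∅ out={h,i,n}
  n1: in={h,i,n} out={h,n}
  n2: in={h,i,n} out={h,n}
  n3: in={h,n} out=∅
  n4: in=∅ out=∅

Conflict graph:
  h↔{i,n}
  i↔{h,n,w}
  n↔{h,i}
  w↔{i}

N(n) = ["h", "i"]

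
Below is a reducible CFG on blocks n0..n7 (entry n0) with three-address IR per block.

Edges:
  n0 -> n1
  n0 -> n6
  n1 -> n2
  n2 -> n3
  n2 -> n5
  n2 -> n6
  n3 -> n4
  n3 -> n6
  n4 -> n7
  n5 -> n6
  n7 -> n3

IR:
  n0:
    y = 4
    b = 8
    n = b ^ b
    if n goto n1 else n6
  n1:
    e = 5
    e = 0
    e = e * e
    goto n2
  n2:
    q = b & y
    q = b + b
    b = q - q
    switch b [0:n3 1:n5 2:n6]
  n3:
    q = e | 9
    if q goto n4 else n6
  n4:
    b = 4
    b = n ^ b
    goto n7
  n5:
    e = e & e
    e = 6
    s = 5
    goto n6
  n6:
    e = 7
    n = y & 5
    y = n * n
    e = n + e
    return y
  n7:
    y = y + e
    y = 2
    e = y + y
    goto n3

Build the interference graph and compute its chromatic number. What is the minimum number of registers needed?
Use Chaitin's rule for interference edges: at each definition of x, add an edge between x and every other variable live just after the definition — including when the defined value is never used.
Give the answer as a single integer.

Answer: 5

Derivation:
Per-block:
  n0: def={b,n,y} ue=∅
  n1: def={e} ue=∅
  n2: def={b,q} ue={b,y}
  n3: def={q} ue={e}
  n4: def={b} ue={n}
  n5: def={e,s} ue={e}
  n6: def={e,n,y} ue={y}
  n7: def={e,y} ue={e,y}

Live sets:
  n0 li=∅ lo={b,n,y}
  n1 li={b,n,y} lo={b,e,n,y}
  n2 li={b,e,n,y} lo={e,n,y}
  n3 li={e,n,y} lo={e,n,y}
  n4 li={e,n,y} lo={e,n,y}
  n5 li={e,y} lo={y}
  n6 li={y} lo=∅
  n7 li={e,n,y} lo={e,n,y}

Interference:
  b↔{e,n,q,y}
  e↔{b,n,q,y}
  n↔{b,e,q,y}
  q↔{b,e,n,y}
  s↔{y}
  y↔{b,e,n,q,s}

Registers:
  {b,e,n,q,y} pairwise interfere (5-clique) ⇒ χ ≥ 5
  assign b→R1 e→R2 n→R3 q→R4 s→R1 y→R0 — no edge inside a register ⇒ χ ≤ 5
  χ = 5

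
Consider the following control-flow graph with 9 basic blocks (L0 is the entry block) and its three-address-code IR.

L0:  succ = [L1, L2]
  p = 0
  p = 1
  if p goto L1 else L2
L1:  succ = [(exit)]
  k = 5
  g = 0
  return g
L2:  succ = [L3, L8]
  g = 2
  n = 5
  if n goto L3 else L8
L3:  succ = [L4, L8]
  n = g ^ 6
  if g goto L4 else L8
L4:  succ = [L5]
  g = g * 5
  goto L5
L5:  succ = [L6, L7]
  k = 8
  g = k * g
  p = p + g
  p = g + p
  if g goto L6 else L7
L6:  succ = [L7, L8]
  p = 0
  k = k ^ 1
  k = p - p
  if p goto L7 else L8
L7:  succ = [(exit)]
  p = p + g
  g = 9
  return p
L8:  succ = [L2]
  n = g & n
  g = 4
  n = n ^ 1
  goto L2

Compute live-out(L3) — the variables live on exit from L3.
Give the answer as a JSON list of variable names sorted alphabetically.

Block summaries:
  L0: def={p} ue=∅
  L1: def={g,k} ue=∅
  L2: def={g,n} ue=∅
  L3: def={n} ue={g}
  L4: def={g} ue={g}
  L5: def={g,k,p} ue={g,p}
  L6: def={k,p} ue={k}
  L7: def={g,p} ue={g,p}
  L8: def={g,n} ue={g,n}

Backward fixpoint:
  live L0: ∅→{p}
  live L1: ∅→∅
  live L2: {p}→{g,n,p}
  live L3: {g,p}→{g,n,p}
  live L4: {g,n,p}→{g,n,p}
  live L5: {g,n,p}→{g,k,n,p}
  live L6: {g,k,n}→{g,n,p}
  live L7: {g,p}→∅
  live L8: {g,n,p}→{p}

live-out(L3) = ["g", "n", "p"]

Answer: ["g", "n", "p"]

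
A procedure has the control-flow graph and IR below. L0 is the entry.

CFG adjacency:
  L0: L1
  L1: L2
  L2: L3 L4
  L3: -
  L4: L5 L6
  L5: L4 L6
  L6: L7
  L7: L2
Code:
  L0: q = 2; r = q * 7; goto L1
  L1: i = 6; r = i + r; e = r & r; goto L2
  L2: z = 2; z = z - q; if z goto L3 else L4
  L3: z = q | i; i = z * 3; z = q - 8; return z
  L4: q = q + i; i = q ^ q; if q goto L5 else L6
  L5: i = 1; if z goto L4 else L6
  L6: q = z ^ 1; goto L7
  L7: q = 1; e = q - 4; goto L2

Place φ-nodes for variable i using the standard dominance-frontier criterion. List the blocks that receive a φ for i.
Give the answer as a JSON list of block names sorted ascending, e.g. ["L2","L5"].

idom tree: L1←L0 L2←L1 L3←L2 L4←L2 L5←L4 L6←L4 L7←L6
Join-block Dom:
  L2: preds {L1,L7}: {L0,L1} ∩ {L0,L1,L2,L4,L6,L7} = {L0,L1}; idom=L1
  L4: preds {L2,L5}: {L0,L1,L2} ∩ {L0,L1,L2,L4,L5} = {L0,L1,L2}; idom=L2
  L6: preds {L4,L5}: {L0,L1,L2,L4} ∩ {L0,L1,L2,L4,L5} = {L0,L1,L2,L4}; idom=L4

DF derivation:
  join L2 pred L1: · stop@L1
  join L2 pred L7: L7→L6→L4→L2 stop@L1
  join L4 pred L2: · stop@L2
  join L4 pred L5: L5→L4 stop@L2
  join L6 pred L4: · stop@L4
  join L6 pred L5: L5 stop@L4
  DF(L0)=∅
  DF(L1)=∅
  DF(L2)={L2}
  DF(L3)=∅
  DF(L4)={L2,L4}
  DF(L5)={L4,L6}
  DF(L6)={L2}
  DF(L7)={L2}

φ for i: defs {L1,L3,L4,L5}
  DF⁺ = {L2,L4,L6}

Answer: ["L2", "L4", "L6"]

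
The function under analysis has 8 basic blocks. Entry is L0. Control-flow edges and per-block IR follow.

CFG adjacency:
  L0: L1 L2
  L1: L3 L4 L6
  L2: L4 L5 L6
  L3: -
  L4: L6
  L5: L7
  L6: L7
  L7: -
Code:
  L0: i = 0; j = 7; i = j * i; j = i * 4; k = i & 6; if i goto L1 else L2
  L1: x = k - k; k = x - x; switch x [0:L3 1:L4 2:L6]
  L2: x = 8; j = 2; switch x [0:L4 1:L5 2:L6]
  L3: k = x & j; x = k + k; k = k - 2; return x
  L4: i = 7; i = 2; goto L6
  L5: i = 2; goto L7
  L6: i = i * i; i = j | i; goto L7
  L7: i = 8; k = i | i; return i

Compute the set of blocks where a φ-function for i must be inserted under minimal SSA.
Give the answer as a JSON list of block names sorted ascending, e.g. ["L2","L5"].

idom tree: L1←L0 L2←L0 L3←L1 L4←L0 L5←L2 L6←L0 L7←L0
Join-block Dom:
  L4: preds {L1,L2}: {L0,L1} ∩ {L0,L2} = {L0}; idom=L0
  L6: preds {L1,L2,L4}: {L0,L1} ∩ {L0,L2} ∩ {L0,L4} = {L0}; idom=L0
  L7: preds {L5,L6}: {L0,L2,L5} ∩ {L0,L6} = {L0}; idom=L0

DF walk-up:
  L4←L1: walk L1 to L0
  L4←L2: walk L2 to L0
  L6←L1: walk L1 to L0
  L6←L2: walk L2 to L0
  L6←L4: walk L4 to L0
  L7←L5: walk L5→L2 to L0
  L7←L6: walk L6 to L0
  L0 → ∅
  L1 → {L4,L6}
  L2 → {L4,L6,L7}
  L3 → ∅
  L4 → {L6}
  L5 → {L7}
  L6 → {L7}
  L7 → ∅

φ for i: defs {L0,L4,L5,L6,L7}
  DF⁺ = {L6,L7}

Answer: ["L6", "L7"]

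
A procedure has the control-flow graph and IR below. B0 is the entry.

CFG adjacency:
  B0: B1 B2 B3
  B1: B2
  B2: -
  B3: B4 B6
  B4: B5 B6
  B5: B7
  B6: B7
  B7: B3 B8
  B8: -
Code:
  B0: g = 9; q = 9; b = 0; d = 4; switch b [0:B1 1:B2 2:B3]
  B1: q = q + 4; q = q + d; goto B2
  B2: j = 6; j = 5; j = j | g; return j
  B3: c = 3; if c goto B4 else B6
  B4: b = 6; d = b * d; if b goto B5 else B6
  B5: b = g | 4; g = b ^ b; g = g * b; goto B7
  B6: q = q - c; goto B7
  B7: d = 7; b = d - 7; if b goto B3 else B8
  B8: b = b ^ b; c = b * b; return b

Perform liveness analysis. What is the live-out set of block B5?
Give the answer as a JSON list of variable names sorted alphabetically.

Answer: ["g", "q"]

Analysis:
Block summaries:
  B0: def={b,d,g,q} ue=∅
  B1: def={q} ue={d,q}
  B2: def={j} ue={g}
  B3: def={c} ue=∅
  B4: def={b,d} ue={d}
  B5: def={b,g} ue={g}
  B6: def={q} ue={c,q}
  B7: def={b,d} ue=∅
  B8: def={b,c} ue={b}

Liveness:
  B0 li=∅ lo={d,g,q}
  B1 li={d,g,q} lo={g}
  B2 li={g} lo=∅
  B3 li={d,g,q} lo={c,d,g,q}
  B4 li={c,d,g,q} lo={c,g,q}
  B5 li={g,q} lo={g,q}
  B6 li={c,g,q} lo={g,q}
  B7 li={g,q} lo={b,d,g,q}
  B8 li={b} lo=∅

live-out(B5) = ["g", "q"]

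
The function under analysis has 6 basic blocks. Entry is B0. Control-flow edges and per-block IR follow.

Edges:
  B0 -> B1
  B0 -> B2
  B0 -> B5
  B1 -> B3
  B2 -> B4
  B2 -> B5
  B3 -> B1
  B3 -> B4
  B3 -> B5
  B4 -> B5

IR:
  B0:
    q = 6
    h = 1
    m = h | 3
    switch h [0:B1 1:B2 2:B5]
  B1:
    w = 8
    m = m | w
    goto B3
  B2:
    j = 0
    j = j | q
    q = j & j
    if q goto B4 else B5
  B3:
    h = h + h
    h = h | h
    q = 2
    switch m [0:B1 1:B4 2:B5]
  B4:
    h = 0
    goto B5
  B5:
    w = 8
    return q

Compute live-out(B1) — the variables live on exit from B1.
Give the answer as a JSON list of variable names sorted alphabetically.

Per-block:
  B0 def {h,m,q} use ∅
  B1 def {m,w} use {m}
  B2 def {j,q} use {q}
  B3 def {h,q} use {h,m}
  B4 def {h} use ∅
  B5 def {w} use {q}

Liveness:
  live B0: ∅→{h,m,q}
  live B1: {h,m}→{h,m}
  live B2: {q}→{q}
  live B3: {h,m}→{h,m,q}
  live B4: {q}→{q}
  live B5: {q}→∅

live-out(B1) = ["h", "m"]

Answer: ["h", "m"]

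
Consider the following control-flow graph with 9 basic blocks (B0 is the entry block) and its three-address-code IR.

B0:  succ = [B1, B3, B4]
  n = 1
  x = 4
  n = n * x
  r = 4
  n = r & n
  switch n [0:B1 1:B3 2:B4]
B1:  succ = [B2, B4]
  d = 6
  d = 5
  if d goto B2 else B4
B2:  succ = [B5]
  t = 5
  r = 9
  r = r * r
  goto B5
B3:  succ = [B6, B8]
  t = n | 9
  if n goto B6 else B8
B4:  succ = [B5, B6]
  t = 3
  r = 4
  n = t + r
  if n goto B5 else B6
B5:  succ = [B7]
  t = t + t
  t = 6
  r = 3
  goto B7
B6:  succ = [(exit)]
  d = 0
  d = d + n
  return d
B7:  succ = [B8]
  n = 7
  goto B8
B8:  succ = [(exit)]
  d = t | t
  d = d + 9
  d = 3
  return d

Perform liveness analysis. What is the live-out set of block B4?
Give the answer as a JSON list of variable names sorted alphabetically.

Answer: ["n", "t"]

Working:
Block summaries:
  B0: def={n,r,x} ue=∅
  B1: def={d} ue=∅
  B2: def={r,t} ue=∅
  B3: def={t} ue={n}
  B4: def={n,r,t} ue=∅
  B5: def={r,t} ue={t}
  B6: def={d} ue={n}
  B7: def={n} ue=∅
  B8: def={d} ue={t}

Liveness:
  B0: in=∅ out={n}
  B1: in=∅ out=∅
  B2: in=∅ out={t}
  B3: in={n} out={n,t}
  B4: in=∅ out={n,t}
  B5: in={t} out={t}
  B6: in={n} out=∅
  B7: in={t} out={t}
  B8: in={t} out=∅

live-out(B4) = ["n", "t"]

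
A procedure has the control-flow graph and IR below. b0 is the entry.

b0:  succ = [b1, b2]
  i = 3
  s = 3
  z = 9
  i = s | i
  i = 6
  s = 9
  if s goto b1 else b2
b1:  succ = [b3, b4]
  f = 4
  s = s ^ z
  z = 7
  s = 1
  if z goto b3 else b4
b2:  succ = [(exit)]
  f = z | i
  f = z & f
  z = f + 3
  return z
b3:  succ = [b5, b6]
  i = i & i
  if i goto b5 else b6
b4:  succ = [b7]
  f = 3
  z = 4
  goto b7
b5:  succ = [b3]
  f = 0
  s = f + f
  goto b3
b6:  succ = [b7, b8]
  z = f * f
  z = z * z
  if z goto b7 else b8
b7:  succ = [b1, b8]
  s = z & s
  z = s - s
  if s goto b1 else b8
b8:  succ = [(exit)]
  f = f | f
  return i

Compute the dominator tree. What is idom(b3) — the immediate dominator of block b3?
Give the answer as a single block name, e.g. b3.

Answer: b1

Derivation:
idom tree: b1←b0 b2←b0 b3←b1 b4←b1 b5←b3 b6←b3 b7←b1 b8←b1
Join-block Dom:
  b1: preds {b0,b7}: {b0} ∩ {b0,b1,b7} = {b0}; idom=b0
  b3: preds {b1,b5}: {b0,b1} ∩ {b0,b1,b3,b5} = {b0,b1}; idom=b1
  b7: preds {b4,b6}: {b0,b1,b4} ∩ {b0,b1,b3,b6} = {b0,b1}; idom=b1
  b8: preds {b6,b7}: {b0,b1,b3,b6} ∩ {b0,b1,b7} = {b0,b1}; idom=b1

idom(b3) = b1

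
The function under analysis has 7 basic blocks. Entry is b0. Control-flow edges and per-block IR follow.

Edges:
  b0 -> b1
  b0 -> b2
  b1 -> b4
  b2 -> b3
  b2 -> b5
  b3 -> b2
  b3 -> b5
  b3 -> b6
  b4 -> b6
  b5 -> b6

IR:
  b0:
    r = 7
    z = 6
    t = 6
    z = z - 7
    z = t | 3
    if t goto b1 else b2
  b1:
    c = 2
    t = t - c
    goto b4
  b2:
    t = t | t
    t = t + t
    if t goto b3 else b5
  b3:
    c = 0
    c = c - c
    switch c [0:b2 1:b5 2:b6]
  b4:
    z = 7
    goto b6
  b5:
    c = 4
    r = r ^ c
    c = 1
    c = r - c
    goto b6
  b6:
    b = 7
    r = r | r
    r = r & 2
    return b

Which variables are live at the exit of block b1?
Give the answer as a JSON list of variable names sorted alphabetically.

def/use:
  b0: {r,t,z} / ∅
  b1: {c,t} / {t}
  b2: {t} / {t}
  b3: {c} / ∅
  b4: {z} / ∅
  b5: {c,r} / {r}
  b6: {b,r} / {r}

Backward fixpoint:
  live b0: ∅→{r,t}
  live b1: {r,t}→{r}
  live b2: {r,t}→{r,t}
  live b3: {r,t}→{r,t}
  live b4: {r}→{r}
  live b5: {r}→{r}
  live b6: {r}→∅

live-out(b1) = ["r"]

Answer: ["r"]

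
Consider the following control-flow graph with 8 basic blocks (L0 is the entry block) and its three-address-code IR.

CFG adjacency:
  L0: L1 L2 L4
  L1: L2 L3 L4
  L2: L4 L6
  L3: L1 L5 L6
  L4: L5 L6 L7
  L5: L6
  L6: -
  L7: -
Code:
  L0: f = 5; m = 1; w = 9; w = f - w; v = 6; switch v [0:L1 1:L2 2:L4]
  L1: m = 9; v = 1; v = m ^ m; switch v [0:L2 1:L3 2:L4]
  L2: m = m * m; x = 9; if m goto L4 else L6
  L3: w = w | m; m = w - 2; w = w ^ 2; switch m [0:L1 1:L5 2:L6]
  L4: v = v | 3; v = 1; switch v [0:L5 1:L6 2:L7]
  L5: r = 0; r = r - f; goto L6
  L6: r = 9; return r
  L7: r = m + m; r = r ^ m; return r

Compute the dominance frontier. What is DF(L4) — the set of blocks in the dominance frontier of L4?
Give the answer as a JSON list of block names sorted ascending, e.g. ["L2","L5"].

idom tree: L1←L0 L2←L0 L3←L1 L4←L0 L5←L0 L6←L0 L7←L4
Dom at joins:
  L1: preds {L0,L3}: {L0} ∩ {L0,L1,L3} = {L0}; idom=L0
  L2: preds {L0,L1}: {L0} ∩ {L0,L1} = {L0}; idom=L0
  L4: preds {L0,L1,L2}: {L0} ∩ {L0,L1} ∩ {L0,L2} = {L0}; idom=L0
  L5: preds {L3,L4}: {L0,L1,L3} ∩ {L0,L4} = {L0}; idom=L0
  L6: preds {L2,L3,L4,L5}: {L0,L2} ∩ {L0,L1,L3} ∩ {L0,L4} ∩ {L0,L5} = {L0}; idom=L0

DF derivation:
  L1←L0: walk · to L0
  L1←L3: walk L3→L1 to L0
  L2←L0: walk · to L0
  L2←L1: walk L1 to L0
  L4←L0: walk · to L0
  L4←L1: walk L1 to L0
  L4←L2: walk L2 to L0
  L5←L3: walk L3→L1 to L0
  L5←L4: walk L4 to L0
  L6←L2: walk L2 to L0
  L6←L3: walk L3→L1 to L0
  L6←L4: walk L4 to L0
  L6←L5: walk L5 to L0
  L0: DF=∅
  L1: DF={L1,L2,L4,L5,L6}
  L2: DF={L4,L6}
  L3: DF={L1,L5,L6}
  L4: DF={L5,L6}
  L5: DF={L6}
  L6: DF=∅
  L7: DF=∅

DF(L4) = ["L5", "L6"]

Answer: ["L5", "L6"]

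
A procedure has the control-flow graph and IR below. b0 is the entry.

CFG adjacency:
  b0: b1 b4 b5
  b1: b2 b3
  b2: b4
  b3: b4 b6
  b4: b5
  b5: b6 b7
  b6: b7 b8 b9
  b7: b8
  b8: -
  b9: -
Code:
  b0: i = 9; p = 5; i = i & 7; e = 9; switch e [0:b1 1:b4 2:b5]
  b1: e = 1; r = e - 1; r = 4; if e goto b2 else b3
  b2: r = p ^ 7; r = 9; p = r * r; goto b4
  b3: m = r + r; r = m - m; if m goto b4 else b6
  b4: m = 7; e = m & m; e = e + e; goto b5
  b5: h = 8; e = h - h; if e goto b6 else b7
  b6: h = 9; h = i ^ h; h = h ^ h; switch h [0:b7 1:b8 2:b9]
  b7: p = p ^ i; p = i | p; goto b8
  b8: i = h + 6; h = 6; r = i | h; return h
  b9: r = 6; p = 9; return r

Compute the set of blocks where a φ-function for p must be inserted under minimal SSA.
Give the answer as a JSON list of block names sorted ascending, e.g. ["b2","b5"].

idom tree: b1←b0 b2←b1 b3←b1 b4←b0 b5←b0 b6←b0 b7←b0 b8←b0 b9←b6
Dom at joins:
  b4: preds {b0,b2,b3}: {b0} ∩ {b0,b1,b2} ∩ {b0,b1,b3} = {b0}; idom=b0
  b5: preds {b0,b4}: {b0} ∩ {b0,b4} = {b0}; idom=b0
  b6: preds {b3,b5}: {b0,b1,b3} ∩ {b0,b5} = {b0}; idom=b0
  b7: preds {b5,b6}: {b0,b5} ∩ {b0,b6} = {b0}; idom=b0
  b8: preds {b6,b7}: {b0,b6} ∩ {b0,b7} = {b0}; idom=b0

Frontier:
  join b4 pred b0: · stop@b0
  join b4 pred b2: b2→b1 stop@b0
  join b4 pred b3: b3→b1 stop@b0
  join b5 pred b0: · stop@b0
  join b5 pred b4: b4 stop@b0
  join b6 pred b3: b3→b1 stop@b0
  join b6 pred b5: b5 stop@b0
  join b7 pred b5: b5 stop@b0
  join b7 pred b6: b6 stop@b0
  join b8 pred b6: b6 stop@b0
  join b8 pred b7: b7 stop@b0
  b0 → ∅
  b1 → {b4,b6}
  b2 → {b4}
  b3 → {b4,b6}
  b4 → {b5}
  b5 → {b6,b7}
  b6 → {b7,b8}
  b7 → {b8}
  b8 → ∅
  b9 → ∅

φ for p: defs {b0,b2,b7,b9}
  DF⁺ = {b4,b5,b6,b7,b8}

Answer: ["b4", "b5", "b6", "b7", "b8"]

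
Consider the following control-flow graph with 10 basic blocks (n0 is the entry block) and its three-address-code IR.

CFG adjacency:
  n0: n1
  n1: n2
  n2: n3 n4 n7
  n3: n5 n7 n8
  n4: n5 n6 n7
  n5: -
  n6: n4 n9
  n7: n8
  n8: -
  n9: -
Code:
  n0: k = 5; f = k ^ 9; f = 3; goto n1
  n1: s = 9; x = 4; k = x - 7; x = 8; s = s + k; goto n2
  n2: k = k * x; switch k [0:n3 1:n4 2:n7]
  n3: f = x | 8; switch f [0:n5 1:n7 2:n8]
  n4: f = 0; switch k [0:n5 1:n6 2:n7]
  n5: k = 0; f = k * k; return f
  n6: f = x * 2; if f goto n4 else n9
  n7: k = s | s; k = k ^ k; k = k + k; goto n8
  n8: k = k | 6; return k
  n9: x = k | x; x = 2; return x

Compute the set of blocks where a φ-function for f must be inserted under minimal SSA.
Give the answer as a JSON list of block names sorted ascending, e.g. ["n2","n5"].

idom tree: n1←n0 n2←n1 n3←n2 n4←n2 n5←n2 n6←n4 n7←n2 n8←n2 n9←n6
Dom∩ at merges:
  n4: preds {n2,n6}: {n0,n1,n2} ∩ {n0,n1,n2,n4,n6} = {n0,n1,n2}; idom=n2
  n5: preds {n3,n4}: {n0,n1,n2,n3} ∩ {n0,n1,n2,n4} = {n0,n1,n2}; idom=n2
  n7: preds {n2,n3,n4}: {n0,n1,n2} ∩ {n0,n1,n2,n3} ∩ {n0,n1,n2,n4} = {n0,n1,n2}; idom=n2
  n8: preds {n3,n7}: {n0,n1,n2,n3} ∩ {n0,n1,n2,n7} = {n0,n1,n2}; idom=n2

Frontier:
  n4←n2: walk · to n2
  n4←n6: walk n6→n4 to n2
  n5←n3: walk n3 to n2
  n5←n4: walk n4 to n2
  n7←n2: walk · to n2
  n7←n3: walk n3 to n2
  n7←n4: walk n4 to n2
  n8←n3: walk n3 to n2
  n8←n7: walk n7 to n2
  n0: DF=∅
  n1: DF=∅
  n2: DF=∅
  n3: DF={n5,n7,n8}
  n4: DF={n4,n5,n7}
  n5: DF=∅
  n6: DF={n4}
  n7: DF={n8}
  n8: DF=∅
  n9: DF=∅

φ for f: defs {n0,n3,n4,n5,n6}
  DF⁺ = {n4,n5,n7,n8}

Answer: ["n4", "n5", "n7", "n8"]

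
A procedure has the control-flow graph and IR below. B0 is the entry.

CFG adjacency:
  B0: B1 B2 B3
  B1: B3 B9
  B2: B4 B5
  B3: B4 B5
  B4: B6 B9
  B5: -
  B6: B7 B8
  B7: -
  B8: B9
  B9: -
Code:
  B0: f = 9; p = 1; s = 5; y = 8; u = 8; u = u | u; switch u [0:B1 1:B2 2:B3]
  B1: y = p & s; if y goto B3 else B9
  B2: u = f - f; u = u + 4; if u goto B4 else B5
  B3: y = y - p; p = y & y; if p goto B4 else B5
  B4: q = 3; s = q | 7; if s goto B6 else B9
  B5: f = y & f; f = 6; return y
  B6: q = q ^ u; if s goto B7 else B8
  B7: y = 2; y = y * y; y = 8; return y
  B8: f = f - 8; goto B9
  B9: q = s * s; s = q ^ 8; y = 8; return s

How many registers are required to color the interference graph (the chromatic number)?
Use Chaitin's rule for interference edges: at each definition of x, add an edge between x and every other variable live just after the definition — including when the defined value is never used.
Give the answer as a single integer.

Block summaries:
  B0: {f,p,s,u,y} / ∅
  B1: {y} / {p,s}
  B2: {u} / {f}
  B3: {p,y} / {p,y}
  B4: {q,s} / ∅
  B5: {f} / {f,y}
  B6: {q} / {q,s,u}
  B7: {y} / ∅
  B8: {f} / {f}
  B9: {q,s,y} / {s}

Liveness:
  B0 li=∅ lo={f,p,s,u,y}
  B1 li={f,p,s,u} lo={f,p,s,u,y}
  B2 li={f,y} lo={f,u,y}
  B3 li={f,p,u,y} lo={f,u,y}
  B4 li={f,u} lo={f,q,s,u}
  B5 li={f,y} lo=∅
  B6 li={f,q,s,u} lo={f,s}
  B7 li=∅ lo=∅
  B8 li={f,s} lo={s}
  B9 li={s} lo=∅

Interfere edges:
  f — {p,q,s,u,y}
  p — {f,s,u,y}
  q — {f,s,u}
  s — {f,p,q,u,y}
  u — {f,p,q,s,y}
  y — {f,p,s,u}

Colouring:
  clique {f,p,s,u,y} ⇒ need ≥ 5
  5-colouring: r0={f}  r1={s}  r2={u}  r3={p,q}  r4={y}
  χ = 5

Answer: 5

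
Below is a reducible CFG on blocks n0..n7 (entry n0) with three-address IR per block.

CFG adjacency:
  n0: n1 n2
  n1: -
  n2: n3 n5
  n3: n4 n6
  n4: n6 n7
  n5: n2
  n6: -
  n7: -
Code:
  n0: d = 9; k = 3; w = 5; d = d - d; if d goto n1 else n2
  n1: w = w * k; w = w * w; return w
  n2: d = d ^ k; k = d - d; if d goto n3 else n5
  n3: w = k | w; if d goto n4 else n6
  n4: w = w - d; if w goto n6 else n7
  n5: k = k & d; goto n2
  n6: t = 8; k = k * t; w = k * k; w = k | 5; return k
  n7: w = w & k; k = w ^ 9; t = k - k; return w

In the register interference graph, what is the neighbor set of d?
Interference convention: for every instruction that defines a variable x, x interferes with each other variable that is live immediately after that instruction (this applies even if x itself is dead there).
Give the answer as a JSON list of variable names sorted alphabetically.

Per-block:
  n0: {d,k,w} / ∅
  n1: {w} / {k,w}
  n2: {d,k} / {d,k}
  n3: {w} / {d,k,w}
  n4: {w} / {d,w}
  n5: {k} / {d,k}
  n6: {k,t,w} / {k}
  n7: {k,t,w} / {k,w}

Backward fixpoint:
  live n0: ∅→{d,k,w}
  live n1: {k,w}→∅
  live n2: {d,k,w}→{d,k,w}
  live n3: {d,k,w}→{d,k,w}
  live n4: {d,k,w}→{k,w}
  live n5: {d,k,w}→{d,k,w}
  live n6: {k}→∅
  live n7: {k,w}→∅

Conflict graph:
  d↔{k,w}
  k↔{d,t,w}
  t↔{k,w}
  w↔{d,k,t}

N(d) = ["k", "w"]

Answer: ["k", "w"]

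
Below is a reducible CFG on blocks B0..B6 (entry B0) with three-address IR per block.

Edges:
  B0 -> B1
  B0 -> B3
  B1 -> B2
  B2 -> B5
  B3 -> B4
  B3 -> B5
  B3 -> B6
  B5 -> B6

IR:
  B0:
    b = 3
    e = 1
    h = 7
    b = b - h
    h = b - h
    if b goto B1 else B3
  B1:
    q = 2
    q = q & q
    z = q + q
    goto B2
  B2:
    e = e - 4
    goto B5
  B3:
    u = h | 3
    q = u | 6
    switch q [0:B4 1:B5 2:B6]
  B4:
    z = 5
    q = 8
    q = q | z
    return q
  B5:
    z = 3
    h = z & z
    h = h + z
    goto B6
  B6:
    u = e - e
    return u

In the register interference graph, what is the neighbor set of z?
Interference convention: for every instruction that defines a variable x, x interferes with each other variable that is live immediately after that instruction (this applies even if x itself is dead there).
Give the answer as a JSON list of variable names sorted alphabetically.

Block summaries:
  B0: def={b,e,h} ue=∅
  B1: def={q,z} ue=∅
  B2: def={e} ue={e}
  B3: def={q,u} ue={h}
  B4: def={q,z} ue=∅
  B5: def={h,z} ue=∅
  B6: def={u} ue={e}

Liveness:
  live B0: ∅→{e,h}
  live B1: {e}→{e}
  live B2: {e}→{e}
  live B3: {e,h}→{e}
  live B4: ∅→∅
  live B5: {e}→{e}
  live B6: {e}→∅

Interfere edges:
  b↔{e,h}
  e↔{b,h,q,u,z}
  h↔{b,e,z}
  q↔{e,z}
  u↔{e}
  z↔{e,h,q}

N(z) = ["e", "h", "q"]

Answer: ["e", "h", "q"]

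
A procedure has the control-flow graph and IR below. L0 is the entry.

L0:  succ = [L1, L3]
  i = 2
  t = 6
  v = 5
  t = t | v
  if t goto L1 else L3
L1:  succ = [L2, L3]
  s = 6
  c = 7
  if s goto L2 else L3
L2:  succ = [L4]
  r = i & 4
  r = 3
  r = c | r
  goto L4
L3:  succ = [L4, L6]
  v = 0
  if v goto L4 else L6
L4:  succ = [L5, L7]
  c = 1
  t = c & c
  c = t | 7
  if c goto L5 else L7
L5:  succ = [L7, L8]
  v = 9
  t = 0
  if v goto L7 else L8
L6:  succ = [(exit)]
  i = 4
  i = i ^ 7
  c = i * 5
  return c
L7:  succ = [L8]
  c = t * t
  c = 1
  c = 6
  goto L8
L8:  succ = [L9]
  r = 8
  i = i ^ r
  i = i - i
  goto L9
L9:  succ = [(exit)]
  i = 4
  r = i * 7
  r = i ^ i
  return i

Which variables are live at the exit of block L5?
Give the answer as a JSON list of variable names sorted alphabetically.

Answer: ["i", "t"]

Derivation:
Block summaries:
  L0 def {i,t,v} use ∅
  L1 def {c,s} use ∅
  L2 def {r} use {c,i}
  L3 def {v} use ∅
  L4 def {c,t} use ∅
  L5 def {t,v} use ∅
  L6 def {c,i} use ∅
  L7 def {c} use {t}
  L8 def {i,r} use {i}
  L9 def {i,r} use ∅

Liveness:
  L0: in=∅ out={i}
  L1: in={i} out={c,i}
  L2: in={c,i} out={i}
  L3: in={i} out={i}
  L4: in={i} out={i,t}
  L5: in={i} out={i,t}
  L6: in=∅ out=∅
  L7: in={i,t} out={i}
  L8: in={i} out=∅
  L9: in=∅ out=∅

live-out(L5) = ["i", "t"]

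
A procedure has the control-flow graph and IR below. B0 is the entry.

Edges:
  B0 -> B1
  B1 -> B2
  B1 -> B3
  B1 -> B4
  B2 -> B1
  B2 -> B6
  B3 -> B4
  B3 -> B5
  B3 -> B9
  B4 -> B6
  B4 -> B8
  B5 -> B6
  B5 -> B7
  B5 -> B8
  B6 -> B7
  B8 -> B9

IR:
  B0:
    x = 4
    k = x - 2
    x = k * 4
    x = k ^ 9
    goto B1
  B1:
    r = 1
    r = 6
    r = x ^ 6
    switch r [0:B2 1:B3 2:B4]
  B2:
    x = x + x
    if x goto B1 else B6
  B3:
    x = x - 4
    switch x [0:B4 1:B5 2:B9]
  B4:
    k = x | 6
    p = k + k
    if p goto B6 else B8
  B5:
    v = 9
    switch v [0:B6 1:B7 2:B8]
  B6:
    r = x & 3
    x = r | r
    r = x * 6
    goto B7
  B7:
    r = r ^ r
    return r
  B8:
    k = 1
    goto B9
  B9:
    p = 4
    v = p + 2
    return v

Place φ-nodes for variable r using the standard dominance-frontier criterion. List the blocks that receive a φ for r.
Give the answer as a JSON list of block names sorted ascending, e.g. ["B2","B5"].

Answer: ["B1", "B7"]

Working:
idom tree: B1←B0 B2←B1 B3←B1 B4←B1 B5←B3 B6←B1 B7←B1 B8←B1 B9←B1
Dom at joins:
  B1: preds {B0,B2}: {B0} ∩ {B0,B1,B2} = {B0}; idom=B0
  B4: preds {B1,B3}: {B0,B1} ∩ {B0,B1,B3} = {B0,B1}; idom=B1
  B6: preds {B2,B4,B5}: {B0,B1,B2} ∩ {B0,B1,B4} ∩ {B0,B1,B3,B5} = {B0,B1}; idom=B1
  B7: preds {B5,B6}: {B0,B1,B3,B5} ∩ {B0,B1,B6} = {B0,B1}; idom=B1
  B8: preds {B4,B5}: {B0,B1,B4} ∩ {B0,B1,B3,B5} = {B0,B1}; idom=B1
  B9: preds {B3,B8}: {B0,B1,B3} ∩ {B0,B1,B8} = {B0,B1}; idom=B1

DF derivation:
  join B1 pred B0: · stop@B0
  join B1 pred B2: B2→B1 stop@B0
  join B4 pred B1: · stop@B1
  join B4 pred B3: B3 stop@B1
  join B6 pred B2: B2 stop@B1
  join B6 pred B4: B4 stop@B1
  join B6 pred B5: B5→B3 stop@B1
  join B7 pred B5: B5→B3 stop@B1
  join B7 pred B6: B6 stop@B1
  join B8 pred B4: B4 stop@B1
  join B8 pred B5: B5→B3 stop@B1
  join B9 pred B3: B3 stop@B1
  join B9 pred B8: B8 stop@B1
  DF(B0)=∅
  DF(B1)={B1}
  DF(B2)={B1,B6}
  DF(B3)={B4,B6,B7,B8,B9}
  DF(B4)={B6,B8}
  DF(B5)={B6,B7,B8}
  DF(B6)={B7}
  DF(B7)=∅
  DF(B8)={B9}
  DF(B9)=∅

φ for r: defs {B1,B6,B7}
  DF⁺ = {B1,B7}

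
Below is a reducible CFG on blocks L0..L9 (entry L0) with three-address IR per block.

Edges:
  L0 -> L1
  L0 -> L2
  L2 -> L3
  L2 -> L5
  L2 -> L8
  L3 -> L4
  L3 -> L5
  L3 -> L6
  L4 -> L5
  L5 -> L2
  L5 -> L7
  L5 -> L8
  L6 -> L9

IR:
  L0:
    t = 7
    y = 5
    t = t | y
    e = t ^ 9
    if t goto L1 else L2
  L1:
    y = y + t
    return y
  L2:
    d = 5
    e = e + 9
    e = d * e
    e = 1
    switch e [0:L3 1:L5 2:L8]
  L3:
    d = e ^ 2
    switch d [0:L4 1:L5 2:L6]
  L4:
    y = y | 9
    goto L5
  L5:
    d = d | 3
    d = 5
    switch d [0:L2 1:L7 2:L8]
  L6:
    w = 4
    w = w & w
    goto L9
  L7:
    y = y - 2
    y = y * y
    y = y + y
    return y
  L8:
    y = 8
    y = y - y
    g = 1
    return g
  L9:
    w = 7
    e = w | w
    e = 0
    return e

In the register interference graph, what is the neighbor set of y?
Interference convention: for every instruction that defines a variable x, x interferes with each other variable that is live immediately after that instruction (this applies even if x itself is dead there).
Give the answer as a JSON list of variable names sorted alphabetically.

Answer: ["d", "e", "t"]

Derivation:
Block summaries:
  L0: {e,t,y} / ∅
  L1: {y} / {t,y}
  L2: {d,e} / {e}
  L3: {d} / {e}
  L4: {y} / {y}
  L5: {d} / {d}
  L6: {w} / ∅
  L7: {y} / {y}
  L8: {g,y} / ∅
  L9: {e,w} / ∅

Liveness:
  L0: in=∅ out={e,t,y}
  L1: in={t,y} out=∅
  L2: in={e,y} out={d,e,y}
  L3: in={e,y} out={d,e,y}
  L4: in={d,e,y} out={d,e,y}
  L5: in={d,e,y} out={e,y}
  L6: in=∅ out=∅
  L7: in={y} out=∅
  L8: in=∅ out=∅
  L9: in=∅ out=∅

Interference:
  d — {e,y}
  e — {d,t,y}
  g — ∅
  t — {e,y}
  w — ∅
  y — {d,e,t}

N(y) = ["d", "e", "t"]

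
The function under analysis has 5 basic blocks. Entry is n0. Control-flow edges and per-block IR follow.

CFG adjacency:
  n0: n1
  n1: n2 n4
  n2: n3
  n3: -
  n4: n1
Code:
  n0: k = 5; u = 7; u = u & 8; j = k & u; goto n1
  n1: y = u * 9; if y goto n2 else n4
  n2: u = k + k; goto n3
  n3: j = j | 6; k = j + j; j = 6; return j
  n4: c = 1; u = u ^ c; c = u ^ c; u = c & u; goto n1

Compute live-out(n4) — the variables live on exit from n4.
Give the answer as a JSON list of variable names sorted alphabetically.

Answer: ["j", "k", "u"]

Working:
def/use:
  n0: def={j,k,u} ue=∅
  n1: def={y} ue={u}
  n2: def={u} ue={k}
  n3: def={j,k} ue={j}
  n4: def={c,u} ue={u}

Backward fixpoint:
  n0 li=∅ lo={j,k,u}
  n1 li={j,k,u} lo={j,k,u}
  n2 li={j,k} lo={j}
  n3 li={j} lo=∅
  n4 li={j,k,u} lo={j,k,u}

live-out(n4) = ["j", "k", "u"]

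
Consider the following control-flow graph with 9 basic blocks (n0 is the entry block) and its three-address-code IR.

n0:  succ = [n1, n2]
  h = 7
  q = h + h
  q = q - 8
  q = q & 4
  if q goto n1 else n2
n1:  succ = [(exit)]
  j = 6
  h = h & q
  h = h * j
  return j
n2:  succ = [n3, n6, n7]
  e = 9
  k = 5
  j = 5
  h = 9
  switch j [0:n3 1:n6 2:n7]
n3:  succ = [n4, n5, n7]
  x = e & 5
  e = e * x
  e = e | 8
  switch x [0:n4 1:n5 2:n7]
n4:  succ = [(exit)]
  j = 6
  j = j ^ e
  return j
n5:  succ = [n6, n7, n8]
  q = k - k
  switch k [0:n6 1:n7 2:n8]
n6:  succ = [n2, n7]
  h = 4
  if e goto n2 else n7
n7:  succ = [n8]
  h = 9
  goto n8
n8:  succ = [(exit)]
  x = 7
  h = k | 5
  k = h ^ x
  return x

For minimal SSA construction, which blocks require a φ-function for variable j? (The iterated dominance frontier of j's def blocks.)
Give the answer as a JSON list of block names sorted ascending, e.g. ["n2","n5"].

Answer: ["n2"]

Analysis:
idom tree: n1←n0 n2←n0 n3←n2 n4←n3 n5←n3 n6←n2 n7←n2 n8←n2
Dom at joins:
  n2: preds {n0,n6}: {n0} ∩ {n0,n2,n6} = {n0}; idom=n0
  n6: preds {n2,n5}: {n0,n2} ∩ {n0,n2,n3,n5} = {n0,n2}; idom=n2
  n7: preds {n2,n3,n5,n6}: {n0,n2} ∩ {n0,n2,n3} ∩ {n0,n2,n3,n5} ∩ {n0,n2,n6} = {n0,n2}; idom=n2
  n8: preds {n5,n7}: {n0,n2,n3,n5} ∩ {n0,n2,n7} = {n0,n2}; idom=n2

DF derivation:
  join n2 pred n0: · stop@n0
  join n2 pred n6: n6→n2 stop@n0
  join n6 pred n2: · stop@n2
  join n6 pred n5: n5→n3 stop@n2
  join n7 pred n2: · stop@n2
  join n7 pred n3: n3 stop@n2
  join n7 pred n5: n5→n3 stop@n2
  join n7 pred n6: n6 stop@n2
  join n8 pred n5: n5→n3 stop@n2
  join n8 pred n7: n7 stop@n2
  DF(n0)=∅
  DF(n1)=∅
  DF(n2)={n2}
  DF(n3)={n6,n7,n8}
  DF(n4)=∅
  DF(n5)={n6,n7,n8}
  DF(n6)={n2,n7}
  DF(n7)={n8}
  DF(n8)=∅

φ for j: defs {n1,n2,n4}
  DF⁺ = {n2}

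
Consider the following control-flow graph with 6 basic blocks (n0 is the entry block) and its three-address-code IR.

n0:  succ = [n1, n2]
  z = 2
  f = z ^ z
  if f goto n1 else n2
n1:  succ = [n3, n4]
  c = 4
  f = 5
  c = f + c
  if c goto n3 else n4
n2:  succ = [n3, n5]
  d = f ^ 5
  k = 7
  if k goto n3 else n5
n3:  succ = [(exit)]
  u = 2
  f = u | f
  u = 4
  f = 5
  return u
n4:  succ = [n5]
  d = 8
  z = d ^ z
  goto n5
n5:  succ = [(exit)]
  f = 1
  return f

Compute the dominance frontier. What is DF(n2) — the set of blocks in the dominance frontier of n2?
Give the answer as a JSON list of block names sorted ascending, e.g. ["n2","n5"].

idom tree: n1←n0 n2←n0 n3←n0 n4←n1 n5←n0
Dom∩ at merges:
  n3: preds {n1,n2}: {n0,n1} ∩ {n0,n2} = {n0}; idom=n0
  n5: preds {n2,n4}: {n0,n2} ∩ {n0,n1,n4} = {n0}; idom=n0

DF derivation:
  join n3 pred n1: n1 stop@n0
  join n3 pred n2: n2 stop@n0
  join n5 pred n2: n2 stop@n0
  join n5 pred n4: n4→n1 stop@n0
  n0: DF=∅
  n1: DF={n3,n5}
  n2: DF={n3,n5}
  n3: DF=∅
  n4: DF={n5}
  n5: DF=∅

DF(n2) = ["n3", "n5"]

Answer: ["n3", "n5"]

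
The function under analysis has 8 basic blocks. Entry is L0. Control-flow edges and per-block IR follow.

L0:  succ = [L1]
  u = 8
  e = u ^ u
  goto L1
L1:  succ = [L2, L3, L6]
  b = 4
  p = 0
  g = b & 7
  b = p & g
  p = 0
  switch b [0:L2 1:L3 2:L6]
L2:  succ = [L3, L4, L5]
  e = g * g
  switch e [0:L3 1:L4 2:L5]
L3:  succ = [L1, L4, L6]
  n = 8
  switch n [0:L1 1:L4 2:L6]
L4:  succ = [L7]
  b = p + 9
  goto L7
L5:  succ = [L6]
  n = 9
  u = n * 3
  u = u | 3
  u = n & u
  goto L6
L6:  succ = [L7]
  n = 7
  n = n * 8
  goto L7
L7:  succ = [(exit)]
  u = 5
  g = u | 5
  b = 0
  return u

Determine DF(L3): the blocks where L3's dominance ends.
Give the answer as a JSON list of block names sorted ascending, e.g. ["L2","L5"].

Answer: ["L1", "L4", "L6"]

Derivation:
idom tree: L1←L0 L2←L1 L3←L1 L4←L1 L5←L2 L6←L1 L7←L1
Join-block Dom:
  L1: preds {L0,L3}: {L0} ∩ {L0,L1,L3} = {L0}; idom=L0
  L3: preds {L1,L2}: {L0,L1} ∩ {L0,L1,L2} = {L0,L1}; idom=L1
  L4: preds {L2,L3}: {L0,L1,L2} ∩ {L0,L1,L3} = {L0,L1}; idom=L1
  L6: preds {L1,L3,L5}: {L0,L1} ∩ {L0,L1,L3} ∩ {L0,L1,L2,L5} = {L0,L1}; idom=L1
  L7: preds {L4,L6}: {L0,L1,L4} ∩ {L0,L1,L6} = {L0,L1}; idom=L1

Frontier:
  join L1 pred L0: · stop@L0
  join L1 pred L3: L3→L1 stop@L0
  join L3 pred L1: · stop@L1
  join L3 pred L2: L2 stop@L1
  join L4 pred L2: L2 stop@L1
  join L4 pred L3: L3 stop@L1
  join L6 pred L1: · stop@L1
  join L6 pred L3: L3 stop@L1
  join L6 pred L5: L5→L2 stop@L1
  join L7 pred L4: L4 stop@L1
  join L7 pred L6: L6 stop@L1
  DF(L0)=∅
  DF(L1)={L1}
  DF(L2)={L3,L4,L6}
  DF(L3)={L1,L4,L6}
  DF(L4)={L7}
  DF(L5)={L6}
  DF(L6)={L7}
  DF(L7)=∅

DF(L3) = ["L1", "L4", "L6"]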